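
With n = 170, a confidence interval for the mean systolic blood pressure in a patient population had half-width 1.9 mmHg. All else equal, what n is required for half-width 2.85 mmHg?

Margin of error scales as 1/√n, so n₂ = n₁·(E₁/E₂)².
n₂ = 170 × (1.9/2.85)² = 170 × 0.4444 = 75.55
Round up: n₂ = 76.

n = 76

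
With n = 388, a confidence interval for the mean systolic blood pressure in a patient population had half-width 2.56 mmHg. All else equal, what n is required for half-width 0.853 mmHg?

3495

Margin of error scales as 1/√n, so n₂ = n₁·(E₁/E₂)².
n₂ = 388 × (2.56/0.853)² = 388 × 9.007 = 3494.72
Round up: n₂ = 3495.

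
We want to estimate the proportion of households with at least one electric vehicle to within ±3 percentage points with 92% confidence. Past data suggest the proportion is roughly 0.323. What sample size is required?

745

For a proportion with margin E = 0.03 at 92% confidence, z = 1.751.
n = p̂(1−p̂)(z/E)² = 0.323 × 0.677 × (1.751/0.03)² = 744.94
Round up: n = 745.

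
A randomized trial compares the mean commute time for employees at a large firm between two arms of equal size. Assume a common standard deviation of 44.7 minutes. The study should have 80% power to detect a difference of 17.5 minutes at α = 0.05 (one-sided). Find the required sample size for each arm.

For two equal groups, n per group = 2·((z_α + z_β)·σ/δ)².
z_α = 1.645; z_β = 0.842 (power 80%).
n = 2 × (2.487 × 44.7 / 17.5)² = 2 × 40.35 = 80.70
Round up: n = 81 per group.

81 per group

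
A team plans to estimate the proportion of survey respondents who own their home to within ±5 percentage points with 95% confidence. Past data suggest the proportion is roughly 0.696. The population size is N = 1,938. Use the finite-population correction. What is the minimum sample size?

For a proportion with margin E = 0.05 at 95% confidence, z = 1.960.
n = p̂(1−p̂)(z/E)² = 0.696 × 0.304 × (1.960/0.05)² = 325.13 — call this n₀.
Finite-population correction with N = 1,938: n = n₀ / (1 + (n₀−1)/N) = 325.13 / 1.167 = 278.60
Round up: n = 279.

279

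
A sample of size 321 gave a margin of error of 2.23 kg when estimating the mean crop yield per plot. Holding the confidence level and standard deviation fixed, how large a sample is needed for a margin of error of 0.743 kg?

Margin of error scales as 1/√n, so n₂ = n₁·(E₁/E₂)².
n₂ = 321 × (2.23/0.743)² = 321 × 9.008 = 2891.57
Round up: n₂ = 2892.

2892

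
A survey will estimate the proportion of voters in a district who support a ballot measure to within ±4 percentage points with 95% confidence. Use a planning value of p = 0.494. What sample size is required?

n = 601

For a proportion with margin E = 0.04 at 95% confidence, z = 1.960.
n = p̂(1−p̂)(z/E)² = 0.494 × 0.506 × (1.960/0.04)² = 600.16
Round up: n = 601.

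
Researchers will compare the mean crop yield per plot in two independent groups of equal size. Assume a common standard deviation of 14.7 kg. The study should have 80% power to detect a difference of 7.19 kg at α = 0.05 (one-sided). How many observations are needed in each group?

52 per group

For two equal groups, n per group = 2·((z_α + z_β)·σ/δ)².
z_α = 1.645; z_β = 0.842 (power 80%).
n = 2 × (2.487 × 14.7 / 7.19)² = 2 × 25.85 = 51.70
Round up: n = 52 per group.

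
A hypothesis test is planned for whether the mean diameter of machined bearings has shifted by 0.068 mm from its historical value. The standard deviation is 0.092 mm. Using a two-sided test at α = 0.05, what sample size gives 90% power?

For a one-sample z-test, n = ((z_{α/2} + z_β)·σ/δ)².
z_{α/2} = 1.960 (two-sided α = 0.05); z_β = 1.282 (power 90% → β = 0.1).
n = (3.242 × 0.092 / 0.068)² = 19.24
Round up: n = 20.

20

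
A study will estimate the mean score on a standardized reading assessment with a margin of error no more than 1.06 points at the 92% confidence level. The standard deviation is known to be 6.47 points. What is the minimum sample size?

115

For a mean, the margin of error is E = z·σ/√n, so n = (zσ/E)².
At 92% confidence, z = 1.751.
n = (1.751 × 6.47 / 1.06)² = 114.23
Round up: n = 115.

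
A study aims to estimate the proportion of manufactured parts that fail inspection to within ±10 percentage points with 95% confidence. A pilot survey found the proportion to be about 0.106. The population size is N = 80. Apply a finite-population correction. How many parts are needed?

n = 26

For a proportion with margin E = 0.1 at 95% confidence, z = 1.960.
n = p̂(1−p̂)(z/E)² = 0.106 × 0.894 × (1.960/0.1)² = 36.40 — call this n₀.
Finite-population correction with N = 80: n = n₀ / (1 + (n₀−1)/N) = 36.40 / 1.442 = 25.24
Round up: n = 26.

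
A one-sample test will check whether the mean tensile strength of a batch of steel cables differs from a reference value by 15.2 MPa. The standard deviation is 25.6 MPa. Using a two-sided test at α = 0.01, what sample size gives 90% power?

For a one-sample z-test, n = ((z_{α/2} + z_β)·σ/δ)².
z_{α/2} = 2.576 (two-sided α = 0.01); z_β = 1.282 (power 90% → β = 0.1).
n = (3.858 × 25.6 / 15.2)² = 42.22
Round up: n = 43.

43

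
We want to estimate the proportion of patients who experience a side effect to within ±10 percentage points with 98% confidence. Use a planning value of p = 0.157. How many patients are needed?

72

For a proportion with margin E = 0.1 at 98% confidence, z = 2.326.
n = p̂(1−p̂)(z/E)² = 0.157 × 0.843 × (2.326/0.1)² = 71.61
Round up: n = 72.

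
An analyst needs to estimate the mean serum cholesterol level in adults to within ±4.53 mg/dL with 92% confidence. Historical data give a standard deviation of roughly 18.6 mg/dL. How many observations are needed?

n = 52

For a mean, the margin of error is E = z·σ/√n, so n = (zσ/E)².
At 92% confidence, z = 1.751.
n = (1.751 × 18.6 / 4.53)² = 51.69
Round up: n = 52.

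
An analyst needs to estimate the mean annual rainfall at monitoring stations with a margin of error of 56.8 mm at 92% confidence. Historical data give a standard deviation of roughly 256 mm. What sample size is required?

n = 63

For a mean, the margin of error is E = z·σ/√n, so n = (zσ/E)².
At 92% confidence, z = 1.751.
n = (1.751 × 256 / 56.8)² = 62.28
Round up: n = 63.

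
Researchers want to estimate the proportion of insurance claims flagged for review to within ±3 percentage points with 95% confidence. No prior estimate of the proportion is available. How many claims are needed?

For a proportion with margin E = 0.03 at 95% confidence, z = 1.960.
With no prior estimate, use p = 0.5, which maximizes p(1−p) at 0.25.
n = 0.25 × (z/E)² = 0.25 × (1.960/0.03)² = 1067.11
Round up: n = 1068.

n = 1068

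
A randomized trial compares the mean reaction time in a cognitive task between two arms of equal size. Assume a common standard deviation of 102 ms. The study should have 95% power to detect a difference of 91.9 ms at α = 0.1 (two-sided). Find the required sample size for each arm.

27 per group

For two equal groups, n per group = 2·((z_{α/2} + z_β)·σ/δ)².
z_{α/2} = 1.645; z_β = 1.645 (power 95%).
n = 2 × (3.290 × 102 / 91.9)² = 2 × 13.33 = 26.66
Round up: n = 27 per group.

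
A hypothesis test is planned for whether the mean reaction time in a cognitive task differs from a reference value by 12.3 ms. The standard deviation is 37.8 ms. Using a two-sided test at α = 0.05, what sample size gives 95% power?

For a one-sample z-test, n = ((z_{α/2} + z_β)·σ/δ)².
z_{α/2} = 1.960 (two-sided α = 0.05); z_β = 1.645 (power 95% → β = 0.05).
n = (3.605 × 37.8 / 12.3)² = 122.74
Round up: n = 123.

123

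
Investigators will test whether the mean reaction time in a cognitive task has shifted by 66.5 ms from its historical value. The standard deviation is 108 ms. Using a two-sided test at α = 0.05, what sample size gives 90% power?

28

For a one-sample z-test, n = ((z_{α/2} + z_β)·σ/δ)².
z_{α/2} = 1.960 (two-sided α = 0.05); z_β = 1.282 (power 90% → β = 0.1).
n = (3.242 × 108 / 66.5)² = 27.72
Round up: n = 28.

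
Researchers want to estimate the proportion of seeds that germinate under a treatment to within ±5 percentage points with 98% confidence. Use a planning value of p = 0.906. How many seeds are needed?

n = 185

For a proportion with margin E = 0.05 at 98% confidence, z = 2.326.
n = p̂(1−p̂)(z/E)² = 0.906 × 0.094 × (2.326/0.05)² = 184.30
Round up: n = 185.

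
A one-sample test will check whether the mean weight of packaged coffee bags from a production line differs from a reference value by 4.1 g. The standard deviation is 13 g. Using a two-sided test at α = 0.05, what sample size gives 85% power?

91

For a one-sample z-test, n = ((z_{α/2} + z_β)·σ/δ)².
z_{α/2} = 1.960 (two-sided α = 0.05); z_β = 1.036 (power 85% → β = 0.15).
n = (2.996 × 13 / 4.1)² = 90.24
Round up: n = 91.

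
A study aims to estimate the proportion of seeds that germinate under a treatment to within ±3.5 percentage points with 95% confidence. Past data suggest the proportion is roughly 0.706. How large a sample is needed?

651

For a proportion with margin E = 0.035 at 95% confidence, z = 1.960.
n = p̂(1−p̂)(z/E)² = 0.706 × 0.294 × (1.960/0.035)² = 650.92
Round up: n = 651.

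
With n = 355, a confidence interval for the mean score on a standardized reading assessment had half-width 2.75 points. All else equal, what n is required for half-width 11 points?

23

Margin of error scales as 1/√n, so n₂ = n₁·(E₁/E₂)².
n₂ = 355 × (2.75/11)² = 355 × 0.0625 = 22.19
Round up: n₂ = 23.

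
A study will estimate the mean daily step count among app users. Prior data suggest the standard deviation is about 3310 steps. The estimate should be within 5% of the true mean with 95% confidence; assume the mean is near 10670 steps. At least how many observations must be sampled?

For a mean, the margin of error is E = z·σ/√n, so n = (zσ/E)².
At 95% confidence, z = 1.960.
E = 5% of 10670 = 533.5 steps.
n = (1.960 × 3310 / 533.5)² = 147.88
Round up: n = 148.

148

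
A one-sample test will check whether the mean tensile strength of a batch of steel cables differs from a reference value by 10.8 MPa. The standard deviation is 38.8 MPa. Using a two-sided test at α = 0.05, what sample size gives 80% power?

For a one-sample z-test, n = ((z_{α/2} + z_β)·σ/δ)².
z_{α/2} = 1.960 (two-sided α = 0.05); z_β = 0.842 (power 80% → β = 0.2).
n = (2.802 × 38.8 / 10.8)² = 101.33
Round up: n = 102.

102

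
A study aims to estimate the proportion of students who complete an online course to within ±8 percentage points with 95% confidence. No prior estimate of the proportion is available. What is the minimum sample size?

For a proportion with margin E = 0.08 at 95% confidence, z = 1.960.
With no prior estimate, use p = 0.5, which maximizes p(1−p) at 0.25.
n = 0.25 × (z/E)² = 0.25 × (1.960/0.08)² = 150.06
Round up: n = 151.

151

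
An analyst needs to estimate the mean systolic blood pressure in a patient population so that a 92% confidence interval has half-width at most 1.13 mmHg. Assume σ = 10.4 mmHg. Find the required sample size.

n = 260

For a mean, the margin of error is E = z·σ/√n, so n = (zσ/E)².
At 92% confidence, z = 1.751.
n = (1.751 × 10.4 / 1.13)² = 259.71
Round up: n = 260.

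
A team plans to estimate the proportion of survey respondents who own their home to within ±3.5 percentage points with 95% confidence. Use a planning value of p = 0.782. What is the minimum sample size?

For a proportion with margin E = 0.035 at 95% confidence, z = 1.960.
n = p̂(1−p̂)(z/E)² = 0.782 × 0.218 × (1.960/0.035)² = 534.61
Round up: n = 535.

n = 535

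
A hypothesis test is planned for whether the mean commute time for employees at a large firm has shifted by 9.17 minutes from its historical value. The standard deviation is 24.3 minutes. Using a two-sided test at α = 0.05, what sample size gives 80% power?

n = 56

For a one-sample z-test, n = ((z_{α/2} + z_β)·σ/δ)².
z_{α/2} = 1.960 (two-sided α = 0.05); z_β = 0.842 (power 80% → β = 0.2).
n = (2.802 × 24.3 / 9.17)² = 55.13
Round up: n = 56.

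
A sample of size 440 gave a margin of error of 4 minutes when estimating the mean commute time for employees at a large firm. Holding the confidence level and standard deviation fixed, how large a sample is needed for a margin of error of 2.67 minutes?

Margin of error scales as 1/√n, so n₂ = n₁·(E₁/E₂)².
n₂ = 440 × (4/2.67)² = 440 × 2.244 = 987.36
Round up: n₂ = 988.

n = 988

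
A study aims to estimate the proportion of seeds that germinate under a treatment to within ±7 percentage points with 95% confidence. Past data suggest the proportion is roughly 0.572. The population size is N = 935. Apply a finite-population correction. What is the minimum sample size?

For a proportion with margin E = 0.07 at 95% confidence, z = 1.960.
n = p̂(1−p̂)(z/E)² = 0.572 × 0.428 × (1.960/0.07)² = 191.94 — call this n₀.
Finite-population correction with N = 935: n = n₀ / (1 + (n₀−1)/N) = 191.94 / 1.204 = 159.42
Round up: n = 160.

160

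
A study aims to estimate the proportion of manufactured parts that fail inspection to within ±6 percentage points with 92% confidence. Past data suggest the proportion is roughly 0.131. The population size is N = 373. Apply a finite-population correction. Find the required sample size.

n = 78

For a proportion with margin E = 0.06 at 92% confidence, z = 1.751.
n = p̂(1−p̂)(z/E)² = 0.131 × 0.869 × (1.751/0.06)² = 96.95 — call this n₀.
Finite-population correction with N = 373: n = n₀ / (1 + (n₀−1)/N) = 96.95 / 1.257 = 77.13
Round up: n = 78.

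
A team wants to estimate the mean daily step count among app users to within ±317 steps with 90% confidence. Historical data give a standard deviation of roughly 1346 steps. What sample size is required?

For a mean, the margin of error is E = z·σ/√n, so n = (zσ/E)².
At 90% confidence, z = 1.645.
n = (1.645 × 1346 / 317)² = 48.79
Round up: n = 49.

49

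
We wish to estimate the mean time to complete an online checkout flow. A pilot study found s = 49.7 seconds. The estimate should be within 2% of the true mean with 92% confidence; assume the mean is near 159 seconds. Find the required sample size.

For a mean, the margin of error is E = z·σ/√n, so n = (zσ/E)².
At 92% confidence, z = 1.751.
E = 2% of 159 = 3.18 seconds.
n = (1.751 × 49.7 / 3.18)² = 748.91
Round up: n = 749.

749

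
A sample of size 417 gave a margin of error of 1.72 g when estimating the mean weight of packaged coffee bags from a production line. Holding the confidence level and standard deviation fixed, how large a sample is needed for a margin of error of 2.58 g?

186

Margin of error scales as 1/√n, so n₂ = n₁·(E₁/E₂)².
n₂ = 417 × (1.72/2.58)² = 417 × 0.4444 = 185.31
Round up: n₂ = 186.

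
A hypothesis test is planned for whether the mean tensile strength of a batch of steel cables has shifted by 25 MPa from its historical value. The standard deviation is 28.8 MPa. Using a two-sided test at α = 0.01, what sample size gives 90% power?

20

For a one-sample z-test, n = ((z_{α/2} + z_β)·σ/δ)².
z_{α/2} = 2.576 (two-sided α = 0.01); z_β = 1.282 (power 90% → β = 0.1).
n = (3.858 × 28.8 / 25)² = 19.75
Round up: n = 20.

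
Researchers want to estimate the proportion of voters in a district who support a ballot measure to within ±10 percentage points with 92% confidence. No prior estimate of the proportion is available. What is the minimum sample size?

77

For a proportion with margin E = 0.1 at 92% confidence, z = 1.751.
With no prior estimate, use p = 0.5, which maximizes p(1−p) at 0.25.
n = 0.25 × (z/E)² = 0.25 × (1.751/0.1)² = 76.65
Round up: n = 77.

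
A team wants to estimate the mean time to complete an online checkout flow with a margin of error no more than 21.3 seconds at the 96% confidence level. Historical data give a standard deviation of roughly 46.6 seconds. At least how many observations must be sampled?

For a mean, the margin of error is E = z·σ/√n, so n = (zσ/E)².
At 96% confidence, z = 2.054.
n = (2.054 × 46.6 / 21.3)² = 20.19
Round up: n = 21.

n = 21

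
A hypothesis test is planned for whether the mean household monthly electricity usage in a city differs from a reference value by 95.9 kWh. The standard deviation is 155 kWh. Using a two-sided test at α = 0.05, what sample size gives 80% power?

n = 21

For a one-sample z-test, n = ((z_{α/2} + z_β)·σ/δ)².
z_{α/2} = 1.960 (two-sided α = 0.05); z_β = 0.842 (power 80% → β = 0.2).
n = (2.802 × 155 / 95.9)² = 20.51
Round up: n = 21.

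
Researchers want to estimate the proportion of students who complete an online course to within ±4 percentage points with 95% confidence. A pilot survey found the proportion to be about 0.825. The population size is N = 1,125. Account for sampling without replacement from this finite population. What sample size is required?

For a proportion with margin E = 0.04 at 95% confidence, z = 1.960.
n = p̂(1−p̂)(z/E)² = 0.825 × 0.175 × (1.960/0.04)² = 346.64 — call this n₀.
Finite-population correction with N = 1,125: n = n₀ / (1 + (n₀−1)/N) = 346.64 / 1.307 = 265.22
Round up: n = 266.

266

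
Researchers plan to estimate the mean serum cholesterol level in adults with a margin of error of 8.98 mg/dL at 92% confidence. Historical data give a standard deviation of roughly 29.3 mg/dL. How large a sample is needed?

33

For a mean, the margin of error is E = z·σ/√n, so n = (zσ/E)².
At 92% confidence, z = 1.751.
n = (1.751 × 29.3 / 8.98)² = 32.64
Round up: n = 33.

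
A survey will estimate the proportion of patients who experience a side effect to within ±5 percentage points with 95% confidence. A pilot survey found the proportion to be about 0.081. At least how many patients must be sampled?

n = 115

For a proportion with margin E = 0.05 at 95% confidence, z = 1.960.
n = p̂(1−p̂)(z/E)² = 0.081 × 0.919 × (1.960/0.05)² = 114.39
Round up: n = 115.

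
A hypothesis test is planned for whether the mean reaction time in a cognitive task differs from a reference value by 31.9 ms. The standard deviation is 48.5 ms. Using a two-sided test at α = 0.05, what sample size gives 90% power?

25

For a one-sample z-test, n = ((z_{α/2} + z_β)·σ/δ)².
z_{α/2} = 1.960 (two-sided α = 0.05); z_β = 1.282 (power 90% → β = 0.1).
n = (3.242 × 48.5 / 31.9)² = 24.30
Round up: n = 25.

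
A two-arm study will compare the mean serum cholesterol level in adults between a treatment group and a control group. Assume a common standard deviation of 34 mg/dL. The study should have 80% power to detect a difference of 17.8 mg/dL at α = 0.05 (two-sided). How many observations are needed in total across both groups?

116 total

For two equal groups, n per group = 2·((z_{α/2} + z_β)·σ/δ)².
z_{α/2} = 1.960; z_β = 0.842 (power 80%).
n = 2 × (2.802 × 34 / 17.8)² = 2 × 28.65 = 57.30
Round up: n = 58 per group.
Total across both groups: 2 × 58 = 116.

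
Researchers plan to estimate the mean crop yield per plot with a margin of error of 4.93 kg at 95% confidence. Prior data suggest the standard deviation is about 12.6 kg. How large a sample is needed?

26

For a mean, the margin of error is E = z·σ/√n, so n = (zσ/E)².
At 95% confidence, z = 1.960.
n = (1.960 × 12.6 / 4.93)² = 25.09
Round up: n = 26.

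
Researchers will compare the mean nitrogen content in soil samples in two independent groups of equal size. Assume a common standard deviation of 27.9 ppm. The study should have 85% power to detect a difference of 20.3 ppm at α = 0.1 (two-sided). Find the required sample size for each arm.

For two equal groups, n per group = 2·((z_{α/2} + z_β)·σ/δ)².
z_{α/2} = 1.645; z_β = 1.036 (power 85%).
n = 2 × (2.681 × 27.9 / 20.3)² = 2 × 13.58 = 27.16
Round up: n = 28 per group.

28 per group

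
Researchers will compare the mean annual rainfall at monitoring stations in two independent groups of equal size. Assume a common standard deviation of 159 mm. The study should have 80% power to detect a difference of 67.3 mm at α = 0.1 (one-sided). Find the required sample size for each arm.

51 per group

For two equal groups, n per group = 2·((z_α + z_β)·σ/δ)².
z_α = 1.282; z_β = 0.842 (power 80%).
n = 2 × (2.124 × 159 / 67.3)² = 2 × 25.18 = 50.36
Round up: n = 51 per group.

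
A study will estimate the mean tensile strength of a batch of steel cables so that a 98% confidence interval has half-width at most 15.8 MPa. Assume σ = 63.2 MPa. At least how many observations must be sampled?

n = 87

For a mean, the margin of error is E = z·σ/√n, so n = (zσ/E)².
At 98% confidence, z = 2.326.
n = (2.326 × 63.2 / 15.8)² = 86.56
Round up: n = 87.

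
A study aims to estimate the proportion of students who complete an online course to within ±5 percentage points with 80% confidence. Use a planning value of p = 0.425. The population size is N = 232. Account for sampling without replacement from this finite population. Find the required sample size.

For a proportion with margin E = 0.05 at 80% confidence, z = 1.282.
n = p̂(1−p̂)(z/E)² = 0.425 × 0.575 × (1.282/0.05)² = 160.65 — call this n₀.
Finite-population correction with N = 232: n = n₀ / (1 + (n₀−1)/N) = 160.65 / 1.688 = 95.17
Round up: n = 96.

n = 96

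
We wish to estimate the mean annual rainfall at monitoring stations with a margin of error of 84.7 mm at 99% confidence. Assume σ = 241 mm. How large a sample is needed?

n = 54

For a mean, the margin of error is E = z·σ/√n, so n = (zσ/E)².
At 99% confidence, z = 2.576.
n = (2.576 × 241 / 84.7)² = 53.72
Round up: n = 54.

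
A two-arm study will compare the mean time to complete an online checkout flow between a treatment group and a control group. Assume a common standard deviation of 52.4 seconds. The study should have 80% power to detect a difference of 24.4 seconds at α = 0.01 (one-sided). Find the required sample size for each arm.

93 per group

For two equal groups, n per group = 2·((z_α + z_β)·σ/δ)².
z_α = 2.326; z_β = 0.842 (power 80%).
n = 2 × (3.168 × 52.4 / 24.4)² = 2 × 46.29 = 92.58
Round up: n = 93 per group.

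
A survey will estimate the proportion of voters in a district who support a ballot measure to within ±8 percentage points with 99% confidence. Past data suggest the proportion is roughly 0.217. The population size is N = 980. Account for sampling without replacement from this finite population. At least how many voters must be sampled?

150

For a proportion with margin E = 0.08 at 99% confidence, z = 2.576.
n = p̂(1−p̂)(z/E)² = 0.217 × 0.783 × (2.576/0.08)² = 176.17 — call this n₀.
Finite-population correction with N = 980: n = n₀ / (1 + (n₀−1)/N) = 176.17 / 1.179 = 149.42
Round up: n = 150.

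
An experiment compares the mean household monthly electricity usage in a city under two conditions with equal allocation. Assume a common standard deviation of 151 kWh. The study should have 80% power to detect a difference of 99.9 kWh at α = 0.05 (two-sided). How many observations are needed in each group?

For two equal groups, n per group = 2·((z_{α/2} + z_β)·σ/δ)².
z_{α/2} = 1.960; z_β = 0.842 (power 80%).
n = 2 × (2.802 × 151 / 99.9)² = 2 × 17.94 = 35.88
Round up: n = 36 per group.

36 per group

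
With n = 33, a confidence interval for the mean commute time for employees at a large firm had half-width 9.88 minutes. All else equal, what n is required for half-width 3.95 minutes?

207

Margin of error scales as 1/√n, so n₂ = n₁·(E₁/E₂)².
n₂ = 33 × (9.88/3.95)² = 33 × 6.256 = 206.45
Round up: n₂ = 207.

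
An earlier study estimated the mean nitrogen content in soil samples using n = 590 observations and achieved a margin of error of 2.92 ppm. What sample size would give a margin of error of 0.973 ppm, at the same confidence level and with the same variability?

Margin of error scales as 1/√n, so n₂ = n₁·(E₁/E₂)².
n₂ = 590 × (2.92/0.973)² = 590 × 9.006 = 5313.54
Round up: n₂ = 5314.

5314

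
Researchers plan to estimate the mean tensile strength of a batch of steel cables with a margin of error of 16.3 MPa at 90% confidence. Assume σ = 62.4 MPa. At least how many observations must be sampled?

For a mean, the margin of error is E = z·σ/√n, so n = (zσ/E)².
At 90% confidence, z = 1.645.
n = (1.645 × 62.4 / 16.3)² = 39.66
Round up: n = 40.

40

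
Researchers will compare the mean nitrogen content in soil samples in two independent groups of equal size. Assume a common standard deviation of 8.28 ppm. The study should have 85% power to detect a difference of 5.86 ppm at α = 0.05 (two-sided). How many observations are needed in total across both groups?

72 total

For two equal groups, n per group = 2·((z_{α/2} + z_β)·σ/δ)².
z_{α/2} = 1.960; z_β = 1.036 (power 85%).
n = 2 × (2.996 × 8.28 / 5.86)² = 2 × 17.92 = 35.84
Round up: n = 36 per group.
Total across both groups: 2 × 36 = 72.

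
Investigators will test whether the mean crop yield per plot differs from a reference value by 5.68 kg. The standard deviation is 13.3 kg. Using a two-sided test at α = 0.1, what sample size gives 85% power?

40

For a one-sample z-test, n = ((z_{α/2} + z_β)·σ/δ)².
z_{α/2} = 1.645 (two-sided α = 0.1); z_β = 1.036 (power 85% → β = 0.15).
n = (2.681 × 13.3 / 5.68)² = 39.41
Round up: n = 40.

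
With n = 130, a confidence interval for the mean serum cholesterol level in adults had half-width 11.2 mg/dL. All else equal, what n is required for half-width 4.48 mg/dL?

Margin of error scales as 1/√n, so n₂ = n₁·(E₁/E₂)².
n₂ = 130 × (11.2/4.48)² = 130 × 6.25 = 812.50
Round up: n₂ = 813.

813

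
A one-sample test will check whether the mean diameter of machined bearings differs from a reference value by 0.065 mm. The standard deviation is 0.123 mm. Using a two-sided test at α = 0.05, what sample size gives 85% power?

For a one-sample z-test, n = ((z_{α/2} + z_β)·σ/δ)².
z_{α/2} = 1.960 (two-sided α = 0.05); z_β = 1.036 (power 85% → β = 0.15).
n = (2.996 × 0.123 / 0.065)² = 32.14
Round up: n = 33.

33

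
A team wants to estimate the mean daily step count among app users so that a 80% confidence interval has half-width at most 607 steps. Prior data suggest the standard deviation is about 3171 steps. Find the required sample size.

n = 45

For a mean, the margin of error is E = z·σ/√n, so n = (zσ/E)².
At 80% confidence, z = 1.282.
n = (1.282 × 3171 / 607)² = 44.85
Round up: n = 45.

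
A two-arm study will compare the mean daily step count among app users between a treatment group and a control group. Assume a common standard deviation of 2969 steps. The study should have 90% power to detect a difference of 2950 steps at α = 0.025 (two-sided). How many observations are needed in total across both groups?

52 total

For two equal groups, n per group = 2·((z_{α/2} + z_β)·σ/δ)².
z_{α/2} = 2.241; z_β = 1.282 (power 90%).
n = 2 × (3.523 × 2969 / 2950)² = 2 × 12.57 = 25.14
Round up: n = 26 per group.
Total across both groups: 2 × 26 = 52.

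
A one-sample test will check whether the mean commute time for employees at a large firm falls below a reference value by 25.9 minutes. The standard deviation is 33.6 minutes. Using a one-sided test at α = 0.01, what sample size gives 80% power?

n = 17

For a one-sample z-test, n = ((z_α + z_β)·σ/δ)².
z_α = 2.326 (one-sided α = 0.01); z_β = 0.842 (power 80% → β = 0.2).
n = (3.168 × 33.6 / 25.9)² = 16.89
Round up: n = 17.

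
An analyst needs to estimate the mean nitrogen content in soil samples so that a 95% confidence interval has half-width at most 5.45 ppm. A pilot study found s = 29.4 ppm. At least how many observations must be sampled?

n = 112

For a mean, the margin of error is E = z·σ/√n, so n = (zσ/E)².
At 95% confidence, z = 1.960.
n = (1.960 × 29.4 / 5.45)² = 111.79
Round up: n = 112.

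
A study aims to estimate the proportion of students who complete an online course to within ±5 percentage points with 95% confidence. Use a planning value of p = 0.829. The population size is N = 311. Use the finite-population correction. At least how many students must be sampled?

129

For a proportion with margin E = 0.05 at 95% confidence, z = 1.960.
n = p̂(1−p̂)(z/E)² = 0.829 × 0.171 × (1.960/0.05)² = 217.83 — call this n₀.
Finite-population correction with N = 311: n = n₀ / (1 + (n₀−1)/N) = 217.83 / 1.697 = 128.36
Round up: n = 129.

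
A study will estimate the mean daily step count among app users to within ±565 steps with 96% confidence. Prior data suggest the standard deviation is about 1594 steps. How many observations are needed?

34

For a mean, the margin of error is E = z·σ/√n, so n = (zσ/E)².
At 96% confidence, z = 2.054.
n = (2.054 × 1594 / 565)² = 33.58
Round up: n = 34.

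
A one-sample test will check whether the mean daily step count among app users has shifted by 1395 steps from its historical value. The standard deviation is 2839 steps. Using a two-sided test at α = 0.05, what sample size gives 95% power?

For a one-sample z-test, n = ((z_{α/2} + z_β)·σ/δ)².
z_{α/2} = 1.960 (two-sided α = 0.05); z_β = 1.645 (power 95% → β = 0.05).
n = (3.605 × 2839 / 1395)² = 53.83
Round up: n = 54.

54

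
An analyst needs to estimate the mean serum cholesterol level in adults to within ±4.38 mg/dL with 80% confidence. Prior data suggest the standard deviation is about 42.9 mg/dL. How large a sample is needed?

For a mean, the margin of error is E = z·σ/√n, so n = (zσ/E)².
At 80% confidence, z = 1.282.
n = (1.282 × 42.9 / 4.38)² = 157.67
Round up: n = 158.

158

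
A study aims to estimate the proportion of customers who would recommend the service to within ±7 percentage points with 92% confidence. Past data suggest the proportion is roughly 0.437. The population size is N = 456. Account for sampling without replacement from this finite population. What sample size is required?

116

For a proportion with margin E = 0.07 at 92% confidence, z = 1.751.
n = p̂(1−p̂)(z/E)² = 0.437 × 0.563 × (1.751/0.07)² = 153.95 — call this n₀.
Finite-population correction with N = 456: n = n₀ / (1 + (n₀−1)/N) = 153.95 / 1.335 = 115.32
Round up: n = 116.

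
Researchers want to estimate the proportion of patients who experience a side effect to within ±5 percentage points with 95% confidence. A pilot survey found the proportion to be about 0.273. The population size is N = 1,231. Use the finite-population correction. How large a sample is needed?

n = 245

For a proportion with margin E = 0.05 at 95% confidence, z = 1.960.
n = p̂(1−p̂)(z/E)² = 0.273 × 0.727 × (1.960/0.05)² = 304.98 — call this n₀.
Finite-population correction with N = 1,231: n = n₀ / (1 + (n₀−1)/N) = 304.98 / 1.247 = 244.57
Round up: n = 245.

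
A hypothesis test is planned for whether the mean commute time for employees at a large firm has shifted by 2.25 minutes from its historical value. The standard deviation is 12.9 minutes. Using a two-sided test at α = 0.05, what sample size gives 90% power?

346

For a one-sample z-test, n = ((z_{α/2} + z_β)·σ/δ)².
z_{α/2} = 1.960 (two-sided α = 0.05); z_β = 1.282 (power 90% → β = 0.1).
n = (3.242 × 12.9 / 2.25)² = 345.49
Round up: n = 346.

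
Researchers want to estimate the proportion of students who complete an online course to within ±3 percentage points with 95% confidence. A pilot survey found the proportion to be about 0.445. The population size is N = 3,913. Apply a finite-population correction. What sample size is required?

For a proportion with margin E = 0.03 at 95% confidence, z = 1.960.
n = p̂(1−p̂)(z/E)² = 0.445 × 0.555 × (1.960/0.03)² = 1054.20 — call this n₀.
Finite-population correction with N = 3,913: n = n₀ / (1 + (n₀−1)/N) = 1054.20 / 1.269 = 830.73
Round up: n = 831.

n = 831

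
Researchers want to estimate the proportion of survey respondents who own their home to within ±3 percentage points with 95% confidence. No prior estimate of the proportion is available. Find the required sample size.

For a proportion with margin E = 0.03 at 95% confidence, z = 1.960.
With no prior estimate, use p = 0.5, which maximizes p(1−p) at 0.25.
n = 0.25 × (z/E)² = 0.25 × (1.960/0.03)² = 1067.11
Round up: n = 1068.

n = 1068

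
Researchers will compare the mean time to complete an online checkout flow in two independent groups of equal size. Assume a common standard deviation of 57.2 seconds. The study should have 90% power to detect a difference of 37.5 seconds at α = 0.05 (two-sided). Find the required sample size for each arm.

49 per group

For two equal groups, n per group = 2·((z_{α/2} + z_β)·σ/δ)².
z_{α/2} = 1.960; z_β = 1.282 (power 90%).
n = 2 × (3.242 × 57.2 / 37.5)² = 2 × 24.45 = 48.90
Round up: n = 49 per group.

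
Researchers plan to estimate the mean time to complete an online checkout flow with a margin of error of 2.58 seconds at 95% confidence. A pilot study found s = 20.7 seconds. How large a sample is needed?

For a mean, the margin of error is E = z·σ/√n, so n = (zσ/E)².
At 95% confidence, z = 1.960.
n = (1.960 × 20.7 / 2.58)² = 247.29
Round up: n = 248.

n = 248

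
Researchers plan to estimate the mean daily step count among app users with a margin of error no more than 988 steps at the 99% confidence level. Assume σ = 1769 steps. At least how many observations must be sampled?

22

For a mean, the margin of error is E = z·σ/√n, so n = (zσ/E)².
At 99% confidence, z = 2.576.
n = (2.576 × 1769 / 988)² = 21.27
Round up: n = 22.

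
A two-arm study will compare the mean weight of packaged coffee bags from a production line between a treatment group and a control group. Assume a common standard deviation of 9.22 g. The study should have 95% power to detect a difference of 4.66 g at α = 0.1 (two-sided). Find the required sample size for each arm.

For two equal groups, n per group = 2·((z_{α/2} + z_β)·σ/δ)².
z_{α/2} = 1.645; z_β = 1.645 (power 95%).
n = 2 × (3.290 × 9.22 / 4.66)² = 2 × 42.37 = 84.74
Round up: n = 85 per group.

85 per group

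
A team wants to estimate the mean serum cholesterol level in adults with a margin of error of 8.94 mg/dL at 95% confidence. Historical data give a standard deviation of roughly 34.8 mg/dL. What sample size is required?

59

For a mean, the margin of error is E = z·σ/√n, so n = (zσ/E)².
At 95% confidence, z = 1.960.
n = (1.960 × 34.8 / 8.94)² = 58.21
Round up: n = 59.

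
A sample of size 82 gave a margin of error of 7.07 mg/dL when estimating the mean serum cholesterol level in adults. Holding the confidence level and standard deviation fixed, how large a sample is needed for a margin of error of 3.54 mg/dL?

328

Margin of error scales as 1/√n, so n₂ = n₁·(E₁/E₂)².
n₂ = 82 × (7.07/3.54)² = 82 × 3.989 = 327.10
Round up: n₂ = 328.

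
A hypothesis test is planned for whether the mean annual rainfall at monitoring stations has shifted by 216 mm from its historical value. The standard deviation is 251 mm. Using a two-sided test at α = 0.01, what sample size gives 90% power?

21

For a one-sample z-test, n = ((z_{α/2} + z_β)·σ/δ)².
z_{α/2} = 2.576 (two-sided α = 0.01); z_β = 1.282 (power 90% → β = 0.1).
n = (3.858 × 251 / 216)² = 20.10
Round up: n = 21.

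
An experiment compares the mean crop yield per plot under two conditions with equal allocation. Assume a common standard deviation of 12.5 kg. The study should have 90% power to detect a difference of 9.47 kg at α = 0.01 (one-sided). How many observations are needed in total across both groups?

For two equal groups, n per group = 2·((z_α + z_β)·σ/δ)².
z_α = 2.326; z_β = 1.282 (power 90%).
n = 2 × (3.608 × 12.5 / 9.47)² = 2 × 22.68 = 45.36
Round up: n = 46 per group.
Total across both groups: 2 × 46 = 92.

92 total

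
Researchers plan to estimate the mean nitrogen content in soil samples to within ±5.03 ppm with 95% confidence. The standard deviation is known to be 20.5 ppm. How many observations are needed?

For a mean, the margin of error is E = z·σ/√n, so n = (zσ/E)².
At 95% confidence, z = 1.960.
n = (1.960 × 20.5 / 5.03)² = 63.81
Round up: n = 64.

n = 64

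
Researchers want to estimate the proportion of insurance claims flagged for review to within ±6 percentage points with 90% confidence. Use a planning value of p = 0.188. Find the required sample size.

For a proportion with margin E = 0.06 at 90% confidence, z = 1.645.
n = p̂(1−p̂)(z/E)² = 0.188 × 0.812 × (1.645/0.06)² = 114.75
Round up: n = 115.

115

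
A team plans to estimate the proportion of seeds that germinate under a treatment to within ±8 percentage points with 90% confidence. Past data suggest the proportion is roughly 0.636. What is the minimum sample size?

For a proportion with margin E = 0.08 at 90% confidence, z = 1.645.
n = p̂(1−p̂)(z/E)² = 0.636 × 0.364 × (1.645/0.08)² = 97.88
Round up: n = 98.

98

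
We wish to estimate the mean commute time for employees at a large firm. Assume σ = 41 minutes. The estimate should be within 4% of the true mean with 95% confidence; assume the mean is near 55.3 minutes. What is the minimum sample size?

1320

For a mean, the margin of error is E = z·σ/√n, so n = (zσ/E)².
At 95% confidence, z = 1.960.
E = 4% of 55.3 = 2.212 minutes.
n = (1.960 × 41 / 2.212)² = 1319.80
Round up: n = 1320.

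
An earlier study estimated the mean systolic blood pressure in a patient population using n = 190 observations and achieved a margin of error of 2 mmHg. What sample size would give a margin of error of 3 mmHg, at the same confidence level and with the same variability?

n = 85

Margin of error scales as 1/√n, so n₂ = n₁·(E₁/E₂)².
n₂ = 190 × (2/3)² = 190 × 0.4444 = 84.44
Round up: n₂ = 85.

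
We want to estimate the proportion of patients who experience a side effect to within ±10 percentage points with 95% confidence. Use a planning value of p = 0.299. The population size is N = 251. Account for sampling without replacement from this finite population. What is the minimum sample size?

n = 62

For a proportion with margin E = 0.1 at 95% confidence, z = 1.960.
n = p̂(1−p̂)(z/E)² = 0.299 × 0.701 × (1.960/0.1)² = 80.52 — call this n₀.
Finite-population correction with N = 251: n = n₀ / (1 + (n₀−1)/N) = 80.52 / 1.317 = 61.14
Round up: n = 62.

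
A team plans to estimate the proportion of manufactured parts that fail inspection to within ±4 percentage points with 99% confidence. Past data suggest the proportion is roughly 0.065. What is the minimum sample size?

253

For a proportion with margin E = 0.04 at 99% confidence, z = 2.576.
n = p̂(1−p̂)(z/E)² = 0.065 × 0.935 × (2.576/0.04)² = 252.06
Round up: n = 253.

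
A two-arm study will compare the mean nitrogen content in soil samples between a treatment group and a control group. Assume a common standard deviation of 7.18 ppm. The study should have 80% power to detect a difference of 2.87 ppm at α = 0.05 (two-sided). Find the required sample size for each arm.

For two equal groups, n per group = 2·((z_{α/2} + z_β)·σ/δ)².
z_{α/2} = 1.960; z_β = 0.842 (power 80%).
n = 2 × (2.802 × 7.18 / 2.87)² = 2 × 49.14 = 98.28
Round up: n = 99 per group.

99 per group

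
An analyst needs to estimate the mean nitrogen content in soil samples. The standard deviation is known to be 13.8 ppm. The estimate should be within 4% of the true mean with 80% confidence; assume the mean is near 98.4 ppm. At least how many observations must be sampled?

21

For a mean, the margin of error is E = z·σ/√n, so n = (zσ/E)².
At 80% confidence, z = 1.282.
E = 4% of 98.4 = 3.936 ppm.
n = (1.282 × 13.8 / 3.936)² = 20.20
Round up: n = 21.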